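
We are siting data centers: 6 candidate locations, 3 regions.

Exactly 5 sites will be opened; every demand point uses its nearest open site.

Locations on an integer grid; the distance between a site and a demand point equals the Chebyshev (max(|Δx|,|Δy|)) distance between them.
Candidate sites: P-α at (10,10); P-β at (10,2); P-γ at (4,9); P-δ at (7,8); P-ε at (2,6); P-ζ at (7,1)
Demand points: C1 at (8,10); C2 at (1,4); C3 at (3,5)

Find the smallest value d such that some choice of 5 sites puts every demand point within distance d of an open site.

2

Open {P-α, P-β, P-γ, P-δ, P-ε}.
  Farthest demand point is C1 at distance 2 (to P-α); all others are ≤ 2.
With {P-α, P-β, P-γ, P-ε, P-ζ} the worst case is 2.
With {P-α, P-β, P-δ, P-ε, P-ζ} the worst case is 2.
No size-5 selection achieves below 2.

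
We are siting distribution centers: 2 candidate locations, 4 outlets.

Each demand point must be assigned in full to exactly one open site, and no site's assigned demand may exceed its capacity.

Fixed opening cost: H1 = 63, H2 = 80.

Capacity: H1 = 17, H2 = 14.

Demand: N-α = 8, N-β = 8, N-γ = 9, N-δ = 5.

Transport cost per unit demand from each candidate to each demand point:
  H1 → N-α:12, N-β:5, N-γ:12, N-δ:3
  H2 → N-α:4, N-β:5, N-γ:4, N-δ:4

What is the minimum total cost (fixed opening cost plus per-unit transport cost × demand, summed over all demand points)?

Open {H1, H2}; cheapest assignment that respects the capacities:
  H1 (cap 17, load 16): N-α, N-β — cost 8×12 + 8×5 = 136
  H2 (cap 14, load 14): N-γ, N-δ — cost 9×4 + 5×4 = 56
  Shipping 192, fixed 143 → total 335.
  Any other capacity-feasible assignment to {H1, H2} ships for at least 192.
Total demand is 30 and no other set of sites has combined capacity ≥ 30, so {H1, H2} is the only feasible choice of open sites. Minimum: 335.

335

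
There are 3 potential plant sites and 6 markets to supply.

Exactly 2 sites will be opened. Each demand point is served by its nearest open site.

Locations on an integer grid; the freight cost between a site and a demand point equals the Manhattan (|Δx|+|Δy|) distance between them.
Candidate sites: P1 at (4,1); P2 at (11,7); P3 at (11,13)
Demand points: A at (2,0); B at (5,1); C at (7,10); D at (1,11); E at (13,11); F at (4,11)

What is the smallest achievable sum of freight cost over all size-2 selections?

Open {P1, P3}.
  A→P1 3, B→P1 1, C→P3 7, D→P3 12, E→P3 4, F→P3 9  ⇒ total 36.
Compare {P1, P2}: total 40.
Compare {P2, P3}: total 60.

36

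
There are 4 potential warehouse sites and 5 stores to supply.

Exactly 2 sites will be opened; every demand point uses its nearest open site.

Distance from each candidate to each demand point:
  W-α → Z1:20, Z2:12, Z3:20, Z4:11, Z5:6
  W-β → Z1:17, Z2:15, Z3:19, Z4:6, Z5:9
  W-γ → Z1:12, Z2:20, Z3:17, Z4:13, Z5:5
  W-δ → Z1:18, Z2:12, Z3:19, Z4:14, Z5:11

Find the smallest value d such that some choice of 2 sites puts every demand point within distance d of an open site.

17

Open {W-α, W-γ}.
  Farthest demand point is Z3 at distance 17 (to W-γ); all others are ≤ 17.
With {W-β, W-γ} the worst case is 17.
With {W-γ, W-δ} the worst case is 17.
No size-2 selection achieves below 17.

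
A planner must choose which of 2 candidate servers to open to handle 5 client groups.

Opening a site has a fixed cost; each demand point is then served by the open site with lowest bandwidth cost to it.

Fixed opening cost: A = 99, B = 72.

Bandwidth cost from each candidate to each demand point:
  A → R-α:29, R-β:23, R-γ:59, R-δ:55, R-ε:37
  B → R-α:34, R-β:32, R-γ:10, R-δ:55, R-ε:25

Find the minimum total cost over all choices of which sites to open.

Open {B}: assign each demand point to its cheapest open site.
  R-α→B 34, R-β→B 32, R-γ→B 10, R-δ→B 55, R-ε→B 25
  bandwidth cost 156, fixed 72 → total 228.
Compare {A}: bandwidth cost 203 + fixed 99 = 302.
Compare {A, B}: bandwidth cost 142 + fixed 171 = 313.

228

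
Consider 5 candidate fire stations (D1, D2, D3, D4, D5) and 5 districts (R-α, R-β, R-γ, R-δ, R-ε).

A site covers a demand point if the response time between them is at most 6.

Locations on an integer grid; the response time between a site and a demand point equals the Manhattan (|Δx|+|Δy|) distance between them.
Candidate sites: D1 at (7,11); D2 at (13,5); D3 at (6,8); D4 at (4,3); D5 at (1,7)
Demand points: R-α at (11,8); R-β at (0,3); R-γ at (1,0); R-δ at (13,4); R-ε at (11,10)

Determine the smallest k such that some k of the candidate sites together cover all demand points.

3

Coverage sets (demand points within 6 of each site):
  D1: {R-ε}
  D2: {R-α, R-δ}
  D3: {R-α}
  D4: {R-β, R-γ}
  D5: {R-β}
No 2 sites suffice: every size-2 union leaves at least one demand point uncovered.
But {D1, D2, D4} covers everything, so the minimum is 3.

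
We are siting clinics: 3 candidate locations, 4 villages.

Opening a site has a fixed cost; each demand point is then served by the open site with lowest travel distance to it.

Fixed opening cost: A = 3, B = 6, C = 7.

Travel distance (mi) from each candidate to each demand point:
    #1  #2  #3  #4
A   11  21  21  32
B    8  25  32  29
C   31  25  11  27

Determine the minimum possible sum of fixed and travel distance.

Open {A, C}: assign each demand point to its cheapest open site.
  #1→A 11, #2→A 21, #3→C 11, #4→C 27
  travel distance 70, fixed 10 → total 80.
Compare {A, B, C}: travel distance 67 + fixed 16 = 83.
Compare {B, C}: travel distance 71 + fixed 13 = 84.
Compare {A}: travel distance 85 + fixed 3 = 88.
All other subsets cost ≥ 83. Minimum total cost: 80.

80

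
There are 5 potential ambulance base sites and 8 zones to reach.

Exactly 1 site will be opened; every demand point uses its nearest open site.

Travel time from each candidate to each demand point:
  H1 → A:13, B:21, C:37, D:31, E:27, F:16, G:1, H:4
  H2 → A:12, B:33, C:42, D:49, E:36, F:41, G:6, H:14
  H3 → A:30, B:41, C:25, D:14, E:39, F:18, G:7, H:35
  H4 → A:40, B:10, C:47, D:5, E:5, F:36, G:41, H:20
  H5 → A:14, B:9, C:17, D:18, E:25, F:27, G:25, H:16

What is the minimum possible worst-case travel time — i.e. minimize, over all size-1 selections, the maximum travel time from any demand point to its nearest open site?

Open {H5}.
  Farthest demand point is F at travel time 27 (to H5); all others are ≤ 27.
With {H1} the worst case is 37.
With {H3} the worst case is 41.
No size-1 selection achieves below 27.

27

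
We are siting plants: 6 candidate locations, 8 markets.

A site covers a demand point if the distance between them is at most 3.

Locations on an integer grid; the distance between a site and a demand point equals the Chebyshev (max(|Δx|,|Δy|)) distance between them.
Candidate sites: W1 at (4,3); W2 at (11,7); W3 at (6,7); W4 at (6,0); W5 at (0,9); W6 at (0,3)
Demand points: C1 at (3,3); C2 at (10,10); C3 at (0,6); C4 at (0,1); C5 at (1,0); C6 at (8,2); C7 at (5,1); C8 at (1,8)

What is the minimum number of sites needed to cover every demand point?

4

Coverage sets (demand points within 3 of each site):
  W1: {C1, C5, C7}
  W2: {C2}
  W3: {}
  W4: {C1, C6, C7}
  W5: {C3, C8}
  W6: {C1, C3, C4, C5}
No 3 sites suffice: every size-3 union leaves at least one demand point uncovered.
But {W2, W4, W5, W6} covers everything, so the minimum is 4.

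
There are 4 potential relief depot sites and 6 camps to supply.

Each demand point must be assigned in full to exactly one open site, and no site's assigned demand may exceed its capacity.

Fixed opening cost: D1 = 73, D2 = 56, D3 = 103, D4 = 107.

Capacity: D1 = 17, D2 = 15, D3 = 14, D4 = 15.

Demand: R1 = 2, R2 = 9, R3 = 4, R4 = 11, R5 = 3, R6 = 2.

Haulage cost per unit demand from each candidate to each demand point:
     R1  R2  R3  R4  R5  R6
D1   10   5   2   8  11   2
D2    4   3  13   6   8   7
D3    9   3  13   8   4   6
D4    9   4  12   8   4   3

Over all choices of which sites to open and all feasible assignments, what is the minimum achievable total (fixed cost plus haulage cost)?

288

Open {D1, D2}; cheapest assignment that respects the capacities:
  D1 (cap 17, load 17): R3, R4, R6 — cost 4×2 + 11×8 + 2×2 = 100
  D2 (cap 15, load 14): R1, R2, R5 — cost 2×4 + 9×3 + 3×8 = 59
  Shipping 159, fixed 129 → total 288.
  Any other capacity-feasible assignment to {D1, D2} ships for at least 159.
Compare {D1, D3}: its best feasible assignment gives total 333.
Compare {D1, D4}: its best feasible assignment gives total 346.
Every other set of open sites that can feasibly serve all demand totals ≥ 333 even under its best assignment. Minimum: 288.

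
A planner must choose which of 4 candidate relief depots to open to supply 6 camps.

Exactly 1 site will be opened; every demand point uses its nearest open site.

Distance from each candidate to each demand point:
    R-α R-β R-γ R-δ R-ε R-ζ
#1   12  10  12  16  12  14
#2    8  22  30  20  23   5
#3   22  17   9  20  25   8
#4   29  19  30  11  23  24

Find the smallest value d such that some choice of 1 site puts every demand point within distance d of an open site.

16

Open {#1}.
  Farthest demand point is R-δ at distance 16 (to #1); all others are ≤ 16.
With {#3} the worst case is 25.
With {#2} the worst case is 30.
No size-1 selection achieves below 16.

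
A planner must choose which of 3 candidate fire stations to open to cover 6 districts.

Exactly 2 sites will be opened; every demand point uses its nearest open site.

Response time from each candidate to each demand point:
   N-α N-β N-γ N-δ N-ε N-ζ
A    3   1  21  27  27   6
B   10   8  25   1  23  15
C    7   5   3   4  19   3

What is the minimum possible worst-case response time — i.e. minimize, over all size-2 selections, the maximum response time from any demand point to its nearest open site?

19

Open {A, C}.
  Farthest demand point is N-ε at response time 19 (to C); all others are ≤ 19.
With {B, C} the worst case is 19.
With {A, B} the worst case is 23.
No size-2 selection achieves below 19.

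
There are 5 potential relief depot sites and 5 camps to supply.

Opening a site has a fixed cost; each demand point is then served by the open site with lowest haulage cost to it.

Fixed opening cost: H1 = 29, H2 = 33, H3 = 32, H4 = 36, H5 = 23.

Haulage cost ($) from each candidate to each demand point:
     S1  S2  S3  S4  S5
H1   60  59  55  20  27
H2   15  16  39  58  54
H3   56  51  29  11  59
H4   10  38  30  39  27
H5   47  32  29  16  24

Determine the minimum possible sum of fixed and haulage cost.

Open {H2, H5}: assign each demand point to its cheapest open site.
  S1→H2 15, S2→H2 16, S3→H5 29, S4→H5 16, S5→H5 24
  haulage cost 100, fixed 56 → total 156.
Compare {H4, H5}: haulage cost 111 + fixed 59 = 170.
Compare {H5}: haulage cost 148 + fixed 23 = 171.
Compare {H1, H2}: haulage cost 117 + fixed 62 = 179.
All other subsets cost ≥ 170. Minimum total cost: 156.

156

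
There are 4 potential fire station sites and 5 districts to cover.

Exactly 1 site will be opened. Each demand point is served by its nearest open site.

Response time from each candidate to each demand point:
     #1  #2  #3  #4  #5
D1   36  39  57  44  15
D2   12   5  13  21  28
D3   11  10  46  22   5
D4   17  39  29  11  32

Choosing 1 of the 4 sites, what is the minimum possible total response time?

79

Open {D2}.
  #1→D2 12, #2→D2 5, #3→D2 13, #4→D2 21, #5→D2 28  ⇒ total 79.
Compare {D3}: total 94.
Compare {D4}: total 128.
No size-1 selection does better; minimum is 79.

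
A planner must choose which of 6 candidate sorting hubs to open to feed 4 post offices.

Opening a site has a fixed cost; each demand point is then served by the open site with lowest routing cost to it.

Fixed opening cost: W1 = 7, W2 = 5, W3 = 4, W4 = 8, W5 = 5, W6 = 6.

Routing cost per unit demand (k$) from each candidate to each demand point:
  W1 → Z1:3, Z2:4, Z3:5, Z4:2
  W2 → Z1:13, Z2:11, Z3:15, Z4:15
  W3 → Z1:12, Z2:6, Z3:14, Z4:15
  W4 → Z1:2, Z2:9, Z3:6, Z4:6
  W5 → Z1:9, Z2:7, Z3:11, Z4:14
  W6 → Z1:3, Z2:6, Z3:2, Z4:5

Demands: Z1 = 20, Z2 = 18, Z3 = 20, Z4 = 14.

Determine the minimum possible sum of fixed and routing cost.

201

Open {W1, W4, W6}: assign each demand point to its cheapest open site.
  Z1→W4 20×2=40, Z2→W1 18×4=72, Z3→W6 20×2=40, Z4→W1 14×2=28
  routing cost 180, fixed 21 → total 201.
Compare {W1, W3, W4, W6}: routing cost 180 + fixed 25 = 205.
Compare {W1, W2, W4, W6}: routing cost 180 + fixed 26 = 206.
Compare {W1, W4, W5, W6}: routing cost 180 + fixed 26 = 206.
All other subsets cost ≥ 205. Minimum total cost: 201.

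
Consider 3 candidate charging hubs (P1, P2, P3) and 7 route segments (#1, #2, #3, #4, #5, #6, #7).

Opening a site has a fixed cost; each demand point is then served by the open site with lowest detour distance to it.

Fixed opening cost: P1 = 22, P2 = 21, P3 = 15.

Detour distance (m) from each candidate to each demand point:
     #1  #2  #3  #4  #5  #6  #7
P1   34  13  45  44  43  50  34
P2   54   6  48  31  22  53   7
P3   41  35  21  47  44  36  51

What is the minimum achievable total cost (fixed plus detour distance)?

200

Open {P2, P3}: assign each demand point to its cheapest open site.
  #1→P3 41, #2→P2 6, #3→P3 21, #4→P2 31, #5→P2 22, #6→P3 36, #7→P2 7
  detour distance 164, fixed 36 → total 200.
Compare {P1, P2, P3}: detour distance 157 + fixed 58 = 215.
Compare {P1, P2}: detour distance 195 + fixed 43 = 238.
Compare {P2}: detour distance 221 + fixed 21 = 242.
All other subsets cost ≥ 215. Minimum total cost: 200.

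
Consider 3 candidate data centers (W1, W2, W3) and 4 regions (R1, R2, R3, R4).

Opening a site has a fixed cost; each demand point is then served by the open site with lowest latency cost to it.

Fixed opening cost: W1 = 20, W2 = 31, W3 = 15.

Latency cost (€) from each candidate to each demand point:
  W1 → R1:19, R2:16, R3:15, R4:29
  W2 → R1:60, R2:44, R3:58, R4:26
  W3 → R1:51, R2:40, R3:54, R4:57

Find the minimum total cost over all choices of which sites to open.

99

Open {W1}: assign each demand point to its cheapest open site.
  R1→W1 19, R2→W1 16, R3→W1 15, R4→W1 29
  latency cost 79, fixed 20 → total 99.
Compare {W1, W3}: latency cost 79 + fixed 35 = 114.
Compare {W1, W2}: latency cost 76 + fixed 51 = 127.
Compare {W1, W2, W3}: latency cost 76 + fixed 66 = 142.
All other subsets cost ≥ 114. Minimum total cost: 99.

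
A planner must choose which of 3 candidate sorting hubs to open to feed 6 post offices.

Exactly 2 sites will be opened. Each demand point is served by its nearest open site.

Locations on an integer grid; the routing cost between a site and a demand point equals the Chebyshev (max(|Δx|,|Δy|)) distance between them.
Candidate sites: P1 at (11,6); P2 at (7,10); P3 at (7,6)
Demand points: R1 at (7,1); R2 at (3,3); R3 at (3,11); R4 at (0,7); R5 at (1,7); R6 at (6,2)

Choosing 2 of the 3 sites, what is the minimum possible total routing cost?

Open {P2, P3}.
  R1→P3 5, R2→P3 4, R3→P2 4, R4→P2 7, R5→P2 6, R6→P3 4  ⇒ total 30.
Compare {P1, P3}: total 31.
Compare {P1, P2}: total 34.

30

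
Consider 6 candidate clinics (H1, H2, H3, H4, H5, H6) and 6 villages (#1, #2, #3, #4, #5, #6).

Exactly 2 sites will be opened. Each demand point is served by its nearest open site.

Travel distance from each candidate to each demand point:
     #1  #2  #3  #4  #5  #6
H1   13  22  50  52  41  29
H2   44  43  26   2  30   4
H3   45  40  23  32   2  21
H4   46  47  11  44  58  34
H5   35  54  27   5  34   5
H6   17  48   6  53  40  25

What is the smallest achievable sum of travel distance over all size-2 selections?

97

Open {H1, H2}.
  #1→H1 13, #2→H1 22, #3→H2 26, #4→H2 2, #5→H2 30, #6→H2 4  ⇒ total 97.
Compare {H2, H6}: total 102.
Compare {H1, H5}: total 106.
No size-2 selection does better; minimum is 97.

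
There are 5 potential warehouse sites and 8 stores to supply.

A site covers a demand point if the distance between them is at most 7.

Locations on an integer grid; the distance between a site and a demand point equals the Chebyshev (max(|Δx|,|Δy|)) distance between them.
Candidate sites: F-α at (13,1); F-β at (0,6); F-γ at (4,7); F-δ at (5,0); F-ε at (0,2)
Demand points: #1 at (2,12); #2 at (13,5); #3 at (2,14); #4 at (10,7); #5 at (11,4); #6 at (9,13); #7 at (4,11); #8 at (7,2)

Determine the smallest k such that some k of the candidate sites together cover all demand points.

Coverage sets (demand points within 7 of each site):
  F-α: {#2, #4, #5, #8}
  F-β: {#1, #7, #8}
  F-γ: {#1, #3, #4, #5, #6, #7, #8}
  F-δ: {#4, #5, #8}
  F-ε: {#8}
No single site covers all 8 demand points.
But {F-α, F-γ} covers everything, so the minimum is 2.

2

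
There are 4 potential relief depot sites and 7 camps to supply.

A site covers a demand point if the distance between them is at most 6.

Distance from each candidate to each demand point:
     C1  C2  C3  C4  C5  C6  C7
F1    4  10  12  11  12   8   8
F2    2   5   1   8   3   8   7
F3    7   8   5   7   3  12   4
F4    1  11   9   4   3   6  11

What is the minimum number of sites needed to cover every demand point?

Coverage sets (demand points within 6 of each site):
  F1: {C1}
  F2: {C1, C2, C3, C5}
  F3: {C3, C5, C7}
  F4: {C1, C4, C5, C6}
No 2 sites suffice: every size-2 union leaves at least one demand point uncovered.
But {F2, F3, F4} covers everything, so the minimum is 3.

3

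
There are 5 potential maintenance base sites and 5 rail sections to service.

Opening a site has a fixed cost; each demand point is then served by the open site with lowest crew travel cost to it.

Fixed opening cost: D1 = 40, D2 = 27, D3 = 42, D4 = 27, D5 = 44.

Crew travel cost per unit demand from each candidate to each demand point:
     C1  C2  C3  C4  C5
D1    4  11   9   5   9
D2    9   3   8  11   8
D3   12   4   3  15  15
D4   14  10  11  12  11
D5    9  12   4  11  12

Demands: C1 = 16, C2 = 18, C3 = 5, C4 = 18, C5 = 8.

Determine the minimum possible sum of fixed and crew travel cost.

379

Open {D1, D2}: assign each demand point to its cheapest open site.
  C1→D1 16×4=64, C2→D2 18×3=54, C3→D2 5×8=40, C4→D1 18×5=90, C5→D2 8×8=64
  crew travel cost 312, fixed 67 → total 379.
Compare {D1, D3}: crew travel cost 313 + fixed 82 = 395.
Compare {D1, D2, D3}: crew travel cost 287 + fixed 109 = 396.
Compare {D1, D2, D5}: crew travel cost 292 + fixed 111 = 403.
All other subsets cost ≥ 395. Minimum total cost: 379.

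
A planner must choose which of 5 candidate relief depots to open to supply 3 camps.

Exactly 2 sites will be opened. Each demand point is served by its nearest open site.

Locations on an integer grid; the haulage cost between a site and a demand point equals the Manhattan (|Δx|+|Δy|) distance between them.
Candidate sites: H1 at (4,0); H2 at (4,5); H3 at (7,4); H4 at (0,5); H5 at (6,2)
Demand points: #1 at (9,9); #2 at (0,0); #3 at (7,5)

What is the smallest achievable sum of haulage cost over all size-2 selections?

12

Open {H1, H3}.
  #1→H3 7, #2→H1 4, #3→H3 1  ⇒ total 12.
Compare {H3, H4}: total 13.
Compare {H1, H2}: total 16.
No size-2 selection does better; minimum is 12.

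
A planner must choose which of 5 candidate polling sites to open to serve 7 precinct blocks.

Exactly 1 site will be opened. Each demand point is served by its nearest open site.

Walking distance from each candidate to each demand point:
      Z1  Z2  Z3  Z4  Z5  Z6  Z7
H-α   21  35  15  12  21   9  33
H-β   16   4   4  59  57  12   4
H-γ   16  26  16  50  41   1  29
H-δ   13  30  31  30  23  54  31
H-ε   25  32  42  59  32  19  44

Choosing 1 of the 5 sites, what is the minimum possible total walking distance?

146

Open {H-α}.
  Z1→H-α 21, Z2→H-α 35, Z3→H-α 15, Z4→H-α 12, Z5→H-α 21, Z6→H-α 9, Z7→H-α 33  ⇒ total 146.
Compare {H-β}: total 156.
Compare {H-γ}: total 179.
No size-1 selection does better; minimum is 146.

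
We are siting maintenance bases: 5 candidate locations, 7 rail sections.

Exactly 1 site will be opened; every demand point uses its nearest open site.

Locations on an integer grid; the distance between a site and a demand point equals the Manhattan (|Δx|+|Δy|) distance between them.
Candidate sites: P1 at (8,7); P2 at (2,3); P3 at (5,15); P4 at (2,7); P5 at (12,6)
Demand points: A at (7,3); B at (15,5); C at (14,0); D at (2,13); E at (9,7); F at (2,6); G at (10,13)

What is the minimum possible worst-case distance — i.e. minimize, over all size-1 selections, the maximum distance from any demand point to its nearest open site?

13

Open {P1}.
  Farthest demand point is C at distance 13 (to P1); all others are ≤ 13.
With {P5} the worst case is 17.
With {P2} the worst case is 18.
No size-1 selection achieves below 13.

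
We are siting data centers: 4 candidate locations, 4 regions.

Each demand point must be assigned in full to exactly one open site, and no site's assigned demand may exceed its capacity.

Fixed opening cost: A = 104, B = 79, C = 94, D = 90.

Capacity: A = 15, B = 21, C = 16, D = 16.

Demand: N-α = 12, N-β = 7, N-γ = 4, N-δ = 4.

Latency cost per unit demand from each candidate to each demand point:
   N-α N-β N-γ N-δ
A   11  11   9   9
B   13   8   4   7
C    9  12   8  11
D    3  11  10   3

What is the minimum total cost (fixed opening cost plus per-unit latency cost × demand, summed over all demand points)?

289

Open {B, D}; cheapest assignment that respects the capacities:
  B (cap 21, load 11): N-β, N-γ — cost 7×8 + 4×4 = 72
  D (cap 16, load 16): N-α, N-δ — cost 12×3 + 4×3 = 48
  Shipping 120, fixed 169 → total 289.
  Any other capacity-feasible assignment to {B, D} ships for at least 120.
Compare {C, D}: its best feasible assignment gives total 348.
Compare {A, D}: its best feasible assignment gives total 355.
Every other set of open sites that can feasibly serve all demand totals ≥ 348 even under its best assignment. Minimum: 289.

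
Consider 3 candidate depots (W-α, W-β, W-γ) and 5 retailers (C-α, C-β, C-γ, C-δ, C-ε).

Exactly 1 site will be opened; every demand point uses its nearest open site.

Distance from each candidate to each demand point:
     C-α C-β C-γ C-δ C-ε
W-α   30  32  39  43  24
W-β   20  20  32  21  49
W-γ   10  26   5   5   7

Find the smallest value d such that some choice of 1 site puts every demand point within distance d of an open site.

26

Open {W-γ}.
  Farthest demand point is C-β at distance 26 (to W-γ); all others are ≤ 26.
With {W-α} the worst case is 43.
With {W-β} the worst case is 49.
No size-1 selection achieves below 26.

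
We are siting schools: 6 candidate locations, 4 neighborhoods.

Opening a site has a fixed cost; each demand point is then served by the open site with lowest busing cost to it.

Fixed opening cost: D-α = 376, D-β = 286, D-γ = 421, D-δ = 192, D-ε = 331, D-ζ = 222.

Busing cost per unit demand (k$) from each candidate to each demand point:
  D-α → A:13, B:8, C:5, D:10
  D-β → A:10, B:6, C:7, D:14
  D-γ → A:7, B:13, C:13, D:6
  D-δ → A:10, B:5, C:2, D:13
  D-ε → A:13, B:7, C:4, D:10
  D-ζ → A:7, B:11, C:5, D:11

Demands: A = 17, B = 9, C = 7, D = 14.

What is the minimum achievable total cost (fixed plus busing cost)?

603

Open {D-δ}: assign each demand point to its cheapest open site.
  A→D-δ 17×10=170, B→D-δ 9×5=45, C→D-δ 7×2=14, D→D-δ 14×13=182
  busing cost 411, fixed 192 → total 603.
Compare {D-ζ}: busing cost 407 + fixed 222 = 629.
Compare {D-δ, D-ζ}: busing cost 332 + fixed 414 = 746.
Compare {D-β}: busing cost 469 + fixed 286 = 755.
All other subsets cost ≥ 629. Minimum total cost: 603.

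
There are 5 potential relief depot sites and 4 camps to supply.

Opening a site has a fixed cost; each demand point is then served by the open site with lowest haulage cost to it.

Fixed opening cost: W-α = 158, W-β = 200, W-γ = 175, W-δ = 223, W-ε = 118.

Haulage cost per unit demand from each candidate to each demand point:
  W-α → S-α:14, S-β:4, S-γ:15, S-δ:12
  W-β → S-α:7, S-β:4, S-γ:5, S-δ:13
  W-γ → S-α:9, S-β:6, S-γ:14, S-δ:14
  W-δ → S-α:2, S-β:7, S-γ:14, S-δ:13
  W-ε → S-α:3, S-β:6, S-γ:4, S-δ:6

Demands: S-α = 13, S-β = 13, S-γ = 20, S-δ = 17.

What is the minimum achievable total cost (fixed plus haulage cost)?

Open {W-ε}: assign each demand point to its cheapest open site.
  S-α→W-ε 13×3=39, S-β→W-ε 13×6=78, S-γ→W-ε 20×4=80, S-δ→W-ε 17×6=102
  haulage cost 299, fixed 118 → total 417.
Compare {W-α, W-ε}: haulage cost 273 + fixed 276 = 549.
Compare {W-β, W-ε}: haulage cost 273 + fixed 318 = 591.
Compare {W-γ, W-ε}: haulage cost 299 + fixed 293 = 592.
All other subsets cost ≥ 549. Minimum total cost: 417.

417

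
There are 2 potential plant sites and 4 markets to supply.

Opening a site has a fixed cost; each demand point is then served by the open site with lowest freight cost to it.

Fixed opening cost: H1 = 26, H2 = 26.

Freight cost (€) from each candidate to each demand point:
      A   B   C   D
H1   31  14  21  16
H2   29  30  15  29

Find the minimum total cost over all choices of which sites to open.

108

Open {H1}: assign each demand point to its cheapest open site.
  A→H1 31, B→H1 14, C→H1 21, D→H1 16
  freight cost 82, fixed 26 → total 108.
Compare {H1, H2}: freight cost 74 + fixed 52 = 126.
Compare {H2}: freight cost 103 + fixed 26 = 129.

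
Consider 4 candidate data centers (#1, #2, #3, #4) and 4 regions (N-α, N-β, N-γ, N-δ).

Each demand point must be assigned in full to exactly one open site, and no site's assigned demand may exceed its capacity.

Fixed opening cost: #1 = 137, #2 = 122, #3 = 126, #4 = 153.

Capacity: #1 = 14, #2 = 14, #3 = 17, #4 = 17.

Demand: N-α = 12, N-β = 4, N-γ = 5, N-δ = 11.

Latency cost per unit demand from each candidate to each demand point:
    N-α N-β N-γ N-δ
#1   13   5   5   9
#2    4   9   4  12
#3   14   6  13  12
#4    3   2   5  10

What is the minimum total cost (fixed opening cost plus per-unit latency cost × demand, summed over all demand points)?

496

Open {#3, #4}; cheapest assignment that respects the capacities:
  #3 (cap 17, load 15): N-β, N-δ — cost 4×6 + 11×12 = 156
  #4 (cap 17, load 17): N-α, N-γ — cost 12×3 + 5×5 = 61
  Shipping 217, fixed 279 → total 496.
  Any other capacity-feasible assignment to {#3, #4} ships for at least 217.
Compare {#1, #2, #4}: its best feasible assignment gives total 575.
Compare {#2, #3, #4}: its best feasible assignment gives total 597.
Every other set of open sites that can feasibly serve all demand totals ≥ 575 even under its best assignment. Minimum: 496.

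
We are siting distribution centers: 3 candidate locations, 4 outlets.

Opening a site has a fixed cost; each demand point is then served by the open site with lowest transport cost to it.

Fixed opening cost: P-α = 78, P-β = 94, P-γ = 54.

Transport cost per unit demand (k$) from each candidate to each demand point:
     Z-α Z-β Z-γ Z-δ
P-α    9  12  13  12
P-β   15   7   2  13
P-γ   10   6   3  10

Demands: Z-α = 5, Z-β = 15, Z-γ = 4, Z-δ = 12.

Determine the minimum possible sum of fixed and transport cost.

326

Open {P-γ}: assign each demand point to its cheapest open site.
  Z-α→P-γ 5×10=50, Z-β→P-γ 15×6=90, Z-γ→P-γ 4×3=12, Z-δ→P-γ 12×10=120
  transport cost 272, fixed 54 → total 326.
Compare {P-α, P-γ}: transport cost 267 + fixed 132 = 399.
Compare {P-β, P-γ}: transport cost 268 + fixed 148 = 416.
Compare {P-β}: transport cost 344 + fixed 94 = 438.
All other subsets cost ≥ 399. Minimum total cost: 326.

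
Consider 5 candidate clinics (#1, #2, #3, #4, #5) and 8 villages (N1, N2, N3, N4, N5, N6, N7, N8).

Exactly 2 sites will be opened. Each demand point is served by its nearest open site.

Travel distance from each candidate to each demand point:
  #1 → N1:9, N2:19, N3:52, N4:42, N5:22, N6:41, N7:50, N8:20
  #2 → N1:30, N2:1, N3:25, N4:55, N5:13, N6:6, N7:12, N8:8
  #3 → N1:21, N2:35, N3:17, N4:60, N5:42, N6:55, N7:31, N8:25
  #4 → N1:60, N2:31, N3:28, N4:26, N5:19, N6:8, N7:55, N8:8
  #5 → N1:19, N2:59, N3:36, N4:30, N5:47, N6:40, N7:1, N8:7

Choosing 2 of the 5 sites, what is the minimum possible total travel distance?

102

Open {#2, #5}.
  N1→#5 19, N2→#2 1, N3→#2 25, N4→#5 30, N5→#2 13, N6→#2 6, N7→#5 1, N8→#5 7  ⇒ total 102.
Compare {#1, #2}: total 116.
Compare {#2, #4}: total 121.
No size-2 selection does better; minimum is 102.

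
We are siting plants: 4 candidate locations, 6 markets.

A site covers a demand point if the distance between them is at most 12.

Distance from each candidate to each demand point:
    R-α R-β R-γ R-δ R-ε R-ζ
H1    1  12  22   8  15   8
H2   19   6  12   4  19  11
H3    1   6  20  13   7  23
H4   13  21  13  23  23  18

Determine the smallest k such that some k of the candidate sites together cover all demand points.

Coverage sets (demand points within 12 of each site):
  H1: {R-α, R-β, R-δ, R-ζ}
  H2: {R-β, R-γ, R-δ, R-ζ}
  H3: {R-α, R-β, R-ε}
  H4: {}
No single site covers all 6 demand points.
But {H2, H3} covers everything, so the minimum is 2.

2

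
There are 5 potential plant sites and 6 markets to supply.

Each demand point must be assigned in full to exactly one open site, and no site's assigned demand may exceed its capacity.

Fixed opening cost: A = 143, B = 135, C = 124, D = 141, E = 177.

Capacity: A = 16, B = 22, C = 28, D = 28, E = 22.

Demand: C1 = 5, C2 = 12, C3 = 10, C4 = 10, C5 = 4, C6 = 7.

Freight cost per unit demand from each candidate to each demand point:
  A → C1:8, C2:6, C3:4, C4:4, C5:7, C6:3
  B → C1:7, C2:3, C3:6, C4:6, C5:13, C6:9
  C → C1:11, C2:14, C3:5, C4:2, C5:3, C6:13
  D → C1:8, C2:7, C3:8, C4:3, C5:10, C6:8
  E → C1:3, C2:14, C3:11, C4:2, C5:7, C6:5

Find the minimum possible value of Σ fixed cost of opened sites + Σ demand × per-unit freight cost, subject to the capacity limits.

527

Open {C, D}; cheapest assignment that respects the capacities:
  C (cap 28, load 24): C3, C4, C5 — cost 10×5 + 10×2 + 4×3 = 82
  D (cap 28, load 24): C1, C2, C6 — cost 5×8 + 12×7 + 7×8 = 180
  Shipping 262, fixed 265 → total 527.
  Any other capacity-feasible assignment to {C, D} ships for at least 262.
Compare {B, C}: its best feasible assignment gives total 533.
Compare {B, D}: its best feasible assignment gives total 538.
Every other set of open sites that can feasibly serve all demand totals ≥ 533 even under its best assignment. Minimum: 527.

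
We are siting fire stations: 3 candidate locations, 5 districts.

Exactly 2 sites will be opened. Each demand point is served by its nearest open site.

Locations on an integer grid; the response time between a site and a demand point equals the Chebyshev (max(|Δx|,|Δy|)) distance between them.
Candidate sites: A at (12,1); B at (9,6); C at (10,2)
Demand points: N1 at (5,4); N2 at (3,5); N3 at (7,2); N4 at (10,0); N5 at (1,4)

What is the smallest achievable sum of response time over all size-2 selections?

Open {B, C}.
  N1→B 4, N2→B 6, N3→C 3, N4→C 2, N5→B 8  ⇒ total 23.
Compare {A, B}: total 24.
Compare {A, C}: total 26.

23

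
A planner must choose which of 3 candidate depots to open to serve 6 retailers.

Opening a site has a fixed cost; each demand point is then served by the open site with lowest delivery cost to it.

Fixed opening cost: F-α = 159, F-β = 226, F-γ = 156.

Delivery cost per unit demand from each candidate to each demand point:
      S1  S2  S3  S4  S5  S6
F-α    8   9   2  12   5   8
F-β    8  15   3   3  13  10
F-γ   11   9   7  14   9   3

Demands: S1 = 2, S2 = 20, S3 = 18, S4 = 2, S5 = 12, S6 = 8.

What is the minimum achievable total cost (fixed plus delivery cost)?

Open {F-α}: assign each demand point to its cheapest open site.
  S1→F-α 2×8=16, S2→F-α 20×9=180, S3→F-α 18×2=36, S4→F-α 2×12=24, S5→F-α 12×5=60, S6→F-α 8×8=64
  delivery cost 380, fixed 159 → total 539.
Compare {F-γ}: delivery cost 488 + fixed 156 = 644.
Compare {F-α, F-γ}: delivery cost 340 + fixed 315 = 655.
Compare {F-α, F-β}: delivery cost 362 + fixed 385 = 747.
All other subsets cost ≥ 644. Minimum total cost: 539.

539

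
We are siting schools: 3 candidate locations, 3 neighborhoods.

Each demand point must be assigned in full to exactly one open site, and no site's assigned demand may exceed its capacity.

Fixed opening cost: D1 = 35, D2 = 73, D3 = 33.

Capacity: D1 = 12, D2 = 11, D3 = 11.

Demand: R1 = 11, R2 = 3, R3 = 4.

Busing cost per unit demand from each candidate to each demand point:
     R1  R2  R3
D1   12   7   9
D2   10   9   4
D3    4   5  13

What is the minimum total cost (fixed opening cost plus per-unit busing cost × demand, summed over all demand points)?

Open {D1, D3}; cheapest assignment that respects the capacities:
  D1 (cap 12, load 7): R2, R3 — cost 3×7 + 4×9 = 57
  D3 (cap 11, load 11): R1 — cost 11×4 = 44
  Shipping 101, fixed 68 → total 169.
  Any other capacity-feasible assignment to {D1, D3} ships for at least 101.
Compare {D2, D3}: its best feasible assignment gives total 193.
Compare {D1, D2, D3}: its best feasible assignment gives total 222.
Every other set of open sites that can feasibly serve all demand totals ≥ 193 even under its best assignment. Minimum: 169.

169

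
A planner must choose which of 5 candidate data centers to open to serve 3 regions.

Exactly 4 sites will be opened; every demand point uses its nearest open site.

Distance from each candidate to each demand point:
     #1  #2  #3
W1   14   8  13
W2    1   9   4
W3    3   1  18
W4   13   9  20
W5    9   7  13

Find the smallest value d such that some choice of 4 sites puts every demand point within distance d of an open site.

4

Open {W1, W2, W3, W4}.
  Farthest demand point is #3 at distance 4 (to W2); all others are ≤ 4.
With {W1, W2, W3, W5} the worst case is 4.
With {W2, W3, W4, W5} the worst case is 4.
No size-4 selection achieves below 4.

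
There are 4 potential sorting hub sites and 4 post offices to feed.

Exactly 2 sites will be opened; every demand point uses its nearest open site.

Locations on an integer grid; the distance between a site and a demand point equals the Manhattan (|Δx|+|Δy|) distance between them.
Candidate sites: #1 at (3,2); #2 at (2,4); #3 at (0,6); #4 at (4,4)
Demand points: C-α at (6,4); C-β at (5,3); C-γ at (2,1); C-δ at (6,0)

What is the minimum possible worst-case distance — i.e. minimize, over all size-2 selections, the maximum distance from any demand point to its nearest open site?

5

Open {#1, #2}.
  Farthest demand point is C-δ at distance 5 (to #1); all others are ≤ 5.
With {#1, #3} the worst case is 5.
With {#1, #4} the worst case is 5.
No size-2 selection achieves below 5.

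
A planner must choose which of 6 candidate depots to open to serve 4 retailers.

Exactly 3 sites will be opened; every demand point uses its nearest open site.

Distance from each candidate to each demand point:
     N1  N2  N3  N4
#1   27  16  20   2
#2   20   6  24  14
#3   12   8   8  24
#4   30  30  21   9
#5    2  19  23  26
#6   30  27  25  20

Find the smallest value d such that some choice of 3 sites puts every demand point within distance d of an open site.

Open {#1, #3, #5}.
  Farthest demand point is N2 at distance 8 (to #3); all others are ≤ 8.
With {#3, #4, #5} the worst case is 9.
With {#1, #2, #3} the worst case is 12.
No size-3 selection achieves below 8.

8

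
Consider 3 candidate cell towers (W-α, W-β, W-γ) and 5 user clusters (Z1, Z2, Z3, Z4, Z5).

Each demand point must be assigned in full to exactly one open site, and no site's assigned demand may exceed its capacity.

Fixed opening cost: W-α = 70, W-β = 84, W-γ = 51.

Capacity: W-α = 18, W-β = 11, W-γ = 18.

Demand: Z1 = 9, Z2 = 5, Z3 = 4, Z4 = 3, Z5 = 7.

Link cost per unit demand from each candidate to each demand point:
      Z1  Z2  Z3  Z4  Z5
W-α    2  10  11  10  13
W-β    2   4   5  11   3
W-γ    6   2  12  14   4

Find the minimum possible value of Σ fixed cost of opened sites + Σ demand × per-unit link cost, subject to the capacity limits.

251

Open {W-α, W-γ}; cheapest assignment that respects the capacities:
  W-α (cap 18, load 16): Z1, Z3, Z4 — cost 9×2 + 4×11 + 3×10 = 92
  W-γ (cap 18, load 12): Z2, Z5 — cost 5×2 + 7×4 = 38
  Shipping 130, fixed 121 → total 251.
  Any other capacity-feasible assignment to {W-α, W-γ} ships for at least 130.
Compare {W-β, W-γ}: its best feasible assignment gives total 282.
Compare {W-α, W-β}: its best feasible assignment gives total 293.
Every other set of open sites that can feasibly serve all demand totals ≥ 282 even under its best assignment. Minimum: 251.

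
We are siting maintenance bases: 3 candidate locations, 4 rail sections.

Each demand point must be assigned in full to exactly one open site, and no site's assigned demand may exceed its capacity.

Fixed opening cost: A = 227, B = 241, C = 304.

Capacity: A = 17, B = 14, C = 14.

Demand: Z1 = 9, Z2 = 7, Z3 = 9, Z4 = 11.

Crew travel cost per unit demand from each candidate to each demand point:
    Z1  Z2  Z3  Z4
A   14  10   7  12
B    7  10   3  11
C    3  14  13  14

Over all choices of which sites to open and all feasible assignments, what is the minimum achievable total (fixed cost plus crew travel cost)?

1053

Open {A, B, C}; cheapest assignment that respects the capacities:
  A (cap 17, load 16): Z2, Z3 — cost 7×10 + 9×7 = 133
  B (cap 14, load 11): Z4 — cost 11×11 = 121
  C (cap 14, load 9): Z1 — cost 9×3 = 27
  Shipping 281, fixed 772 → total 1053.
  Any other capacity-feasible assignment to {A, B, C} ships for at least 281.
Total demand is 36 and no other set of sites has combined capacity ≥ 36, so {A, B, C} is the only feasible choice of open sites. Minimum: 1053.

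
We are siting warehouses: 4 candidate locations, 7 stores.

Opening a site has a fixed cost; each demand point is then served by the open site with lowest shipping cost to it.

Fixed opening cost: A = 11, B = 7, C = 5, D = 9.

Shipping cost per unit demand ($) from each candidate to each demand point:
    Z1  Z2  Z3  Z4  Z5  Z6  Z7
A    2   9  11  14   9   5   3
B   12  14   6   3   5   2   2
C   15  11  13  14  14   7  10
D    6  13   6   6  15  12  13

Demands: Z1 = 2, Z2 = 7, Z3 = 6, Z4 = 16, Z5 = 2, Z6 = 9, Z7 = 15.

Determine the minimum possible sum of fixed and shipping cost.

227

Open {A, B}: assign each demand point to its cheapest open site.
  Z1→A 2×2=4, Z2→A 7×9=63, Z3→B 6×6=36, Z4→B 16×3=48, Z5→B 2×5=10, Z6→B 9×2=18, Z7→B 15×2=30
  shipping cost 209, fixed 18 → total 227.
Compare {A, B, C}: shipping cost 209 + fixed 23 = 232.
Compare {A, B, D}: shipping cost 209 + fixed 27 = 236.
Compare {A, B, C, D}: shipping cost 209 + fixed 32 = 241.
All other subsets cost ≥ 232. Minimum total cost: 227.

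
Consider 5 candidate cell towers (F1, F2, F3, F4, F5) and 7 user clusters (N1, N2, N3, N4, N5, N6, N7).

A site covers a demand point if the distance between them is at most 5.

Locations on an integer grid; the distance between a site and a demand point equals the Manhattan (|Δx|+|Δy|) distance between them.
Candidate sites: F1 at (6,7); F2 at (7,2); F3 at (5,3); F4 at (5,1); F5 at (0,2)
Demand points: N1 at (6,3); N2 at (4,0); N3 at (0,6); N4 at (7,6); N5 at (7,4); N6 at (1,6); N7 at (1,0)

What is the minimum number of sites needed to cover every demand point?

2

Coverage sets (demand points within 5 of each site):
  F1: {N1, N4, N5}
  F2: {N1, N2, N4, N5}
  F3: {N1, N2, N4, N5}
  F4: {N1, N2, N5, N7}
  F5: {N3, N6, N7}
No single site covers all 7 demand points.
But {F2, F5} covers everything, so the minimum is 2.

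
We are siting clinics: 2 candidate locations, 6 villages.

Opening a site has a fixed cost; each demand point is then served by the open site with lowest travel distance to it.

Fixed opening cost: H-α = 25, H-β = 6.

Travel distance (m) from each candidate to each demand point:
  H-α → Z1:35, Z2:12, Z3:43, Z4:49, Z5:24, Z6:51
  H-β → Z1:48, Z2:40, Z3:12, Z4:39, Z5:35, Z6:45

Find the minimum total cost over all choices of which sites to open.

Open {H-α, H-β}: assign each demand point to its cheapest open site.
  Z1→H-α 35, Z2→H-α 12, Z3→H-β 12, Z4→H-β 39, Z5→H-α 24, Z6→H-β 45
  travel distance 167, fixed 31 → total 198.
Compare {H-β}: travel distance 219 + fixed 6 = 225.
Compare {H-α}: travel distance 214 + fixed 25 = 239.

198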